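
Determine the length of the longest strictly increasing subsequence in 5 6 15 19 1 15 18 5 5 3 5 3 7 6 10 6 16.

6

Let dp[i] be the longest increasing subsequence ending at position i. Then dp = [1, 2, 3, 4, 1, 3, 4, 2, 2, 2, 3, 2, 4, 4, 5, 4, 6].
The maximum is 6; one witness is 1, 3, 5, 7, 10, 16 at positions 5,10,11,13,15,17.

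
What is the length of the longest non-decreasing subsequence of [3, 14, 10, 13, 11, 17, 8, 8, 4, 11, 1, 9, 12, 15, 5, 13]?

Scanning left to right, the best length ending at each element is: 3→1, 14→2, 10→2, 13→3, 11→3, 17→4, 8→2, 8→3, 4→2, 11→4, 1→1, 9→4, 12→5, 15→6, 5→3, 13→6.
So the longest non-decreasing subsequence has length 6, e.g. 3, 10, 11, 11, 12, 15.

6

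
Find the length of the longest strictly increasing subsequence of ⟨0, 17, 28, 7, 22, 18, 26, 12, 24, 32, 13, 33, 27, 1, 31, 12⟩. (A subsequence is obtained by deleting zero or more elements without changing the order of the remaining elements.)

Let dp[i] be the longest increasing subsequence ending at position i. Then dp = [1, 2, 3, 2, 3, 3, 4, 3, 4, 5, 4, 6, 5, 2, 6, 3].
The maximum is 6; one witness is 0, 17, 22, 26, 32, 33 at positions 1,2,5,7,10,12.

6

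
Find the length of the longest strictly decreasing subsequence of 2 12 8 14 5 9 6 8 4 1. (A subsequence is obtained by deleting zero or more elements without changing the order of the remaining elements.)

5

One longest decreasing subsequence is 12, 8, 5, 4, 1 (positions 2,3,5,9,10), of length 5; no longer one exists.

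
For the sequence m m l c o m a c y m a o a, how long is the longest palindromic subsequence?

One longest palindromic subsequence is oamao (positions 5,7,10,11,12); it reads the same forward and backward, and the interval DP gives dp[1][13] = 5.

5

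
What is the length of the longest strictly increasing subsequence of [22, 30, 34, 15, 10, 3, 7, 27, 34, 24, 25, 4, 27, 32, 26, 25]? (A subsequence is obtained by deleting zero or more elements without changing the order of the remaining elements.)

6

One longest increasing subsequence is 3, 7, 24, 25, 27, 32 (positions 6,7,10,11,13,14), of length 6; no longer one exists.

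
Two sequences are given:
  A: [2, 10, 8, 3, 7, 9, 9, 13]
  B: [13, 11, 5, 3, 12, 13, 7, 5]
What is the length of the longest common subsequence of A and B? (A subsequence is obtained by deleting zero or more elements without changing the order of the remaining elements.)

2

Backtracking the LCS table gives one alignment: 3 (A4,B4) → 7 (A5,B7).
So the longest common subsequence has length 2.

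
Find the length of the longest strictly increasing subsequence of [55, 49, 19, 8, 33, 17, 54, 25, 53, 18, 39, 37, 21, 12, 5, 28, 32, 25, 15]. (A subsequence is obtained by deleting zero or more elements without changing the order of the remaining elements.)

Scanning left to right, the best length ending at each element is: 55→1, 49→1, 19→1, 8→1, 33→2, 17→2, 54→3, 25→3, 53→4, 18→3, 39→4, 37→4, 21→4, 12→2, 5→1, 28→5, 32→6, 25→5, 15→3.
So the longest increasing subsequence has length 6, e.g. 8, 17, 18, 21, 28, 32.

6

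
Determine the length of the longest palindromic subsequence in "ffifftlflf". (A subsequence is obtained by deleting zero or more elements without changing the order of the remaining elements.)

6

One longest palindromic subsequence is ffffff (positions 1,2,4,5,8,10); it reads the same forward and backward, and the interval DP gives dp[1][10] = 6.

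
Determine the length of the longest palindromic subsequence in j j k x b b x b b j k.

7

One longest palindromic subsequence is kbbxbbk (positions 3,5,6,7,8,9,11); it reads the same forward and backward, and the interval DP gives dp[1][11] = 7.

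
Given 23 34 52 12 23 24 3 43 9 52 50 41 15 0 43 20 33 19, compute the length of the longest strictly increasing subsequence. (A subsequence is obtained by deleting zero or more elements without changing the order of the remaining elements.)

One longest increasing subsequence is 12, 23, 24, 43, 52 (positions 4,5,6,8,10), of length 5; no longer one exists.

5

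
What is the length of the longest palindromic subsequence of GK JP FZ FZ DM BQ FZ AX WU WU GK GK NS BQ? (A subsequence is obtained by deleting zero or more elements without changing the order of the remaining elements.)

Using dp[i][j] = 2 + dp[i+1][j−1] if the ends match, else max(dp[i+1][j], dp[i][j−1]):
dp[1][14] = 5. A witness is GK FZ BQ FZ GK at positions 1,4,6,7,12.

5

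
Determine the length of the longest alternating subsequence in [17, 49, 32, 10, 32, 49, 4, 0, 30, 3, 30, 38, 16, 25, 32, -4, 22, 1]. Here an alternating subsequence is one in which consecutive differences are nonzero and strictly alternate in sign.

13

A longest alternating subsequence is 17, 49, 10, 32, 4, 30, 3, 30, 16, 25, -4, 22, 1 (positions 1,2,4,5,7,9,10,11,13,14,16,17,18); its 12 consecutive differences strictly alternate in sign, and length 13 is optimal.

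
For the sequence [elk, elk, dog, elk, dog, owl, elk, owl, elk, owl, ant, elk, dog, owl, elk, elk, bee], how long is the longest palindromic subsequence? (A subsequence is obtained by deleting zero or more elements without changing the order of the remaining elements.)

One longest palindromic subsequence is elk elk dog elk owl elk owl elk owl elk dog elk elk (positions 1,2,3,4,6,7,8,9,10,12,13,15,16); it reads the same forward and backward, and the interval DP gives dp[1][17] = 13.

13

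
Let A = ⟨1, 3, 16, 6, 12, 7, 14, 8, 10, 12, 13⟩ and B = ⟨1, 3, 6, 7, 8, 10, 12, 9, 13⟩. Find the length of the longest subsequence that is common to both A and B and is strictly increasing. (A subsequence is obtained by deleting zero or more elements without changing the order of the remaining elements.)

8

A longest common strictly increasing subsequence is 1, 3, 6, 7, 8, 10, 12, 13 (length 8); it appears in order in both A and B, and no longer such subsequence exists.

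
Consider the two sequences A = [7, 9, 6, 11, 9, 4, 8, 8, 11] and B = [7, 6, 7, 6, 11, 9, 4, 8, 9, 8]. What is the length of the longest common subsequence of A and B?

7

Backtracking the LCS table gives one alignment: 7 (A1,B3) → 6 (A3,B4) → 11 (A4,B5) → 9 (A5,B6) → 4 (A6,B7) → 8 (A7,B8) → 8 (A8,B10).
So the longest common subsequence has length 7.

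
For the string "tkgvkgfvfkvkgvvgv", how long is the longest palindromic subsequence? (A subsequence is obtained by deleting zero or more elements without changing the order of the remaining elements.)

Using dp[i][j] = 2 + dp[i+1][j−1] if the ends match, else max(dp[i+1][j], dp[i][j−1]):
dp[1][17] = 9. A witness is vgvvgvvgv at positions 4,6,8,11,13,14,15,16,17.

9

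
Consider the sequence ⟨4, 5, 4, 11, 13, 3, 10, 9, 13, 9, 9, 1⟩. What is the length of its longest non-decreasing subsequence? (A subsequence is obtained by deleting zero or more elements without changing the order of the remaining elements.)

5

Let dp[i] be the longest non-decreasing subsequence ending at position i. Then dp = [1, 2, 2, 3, 4, 1, 3, 3, 5, 4, 5, 1].
The maximum is 5; one witness is 4, 5, 11, 13, 13 at positions 1,2,4,5,9.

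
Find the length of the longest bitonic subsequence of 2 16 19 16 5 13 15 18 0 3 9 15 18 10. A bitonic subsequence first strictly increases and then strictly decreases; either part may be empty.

7

Let inc[i] be the LIS ending at i and dec[i] the longest strictly decreasing subsequence starting at i. inc = [1, 2, 3, 2, 2, 3, 4, 5, 1, 2, 3, 4, 5, 4], dec = [2, 3, 4, 3, 2, 2, 2, 3, 1, 1, 1, 2, 2, 1].
max_i inc[i]+dec[i]−1 = 7, with one witness 2, 5, 13, 15, 18, 15, 10.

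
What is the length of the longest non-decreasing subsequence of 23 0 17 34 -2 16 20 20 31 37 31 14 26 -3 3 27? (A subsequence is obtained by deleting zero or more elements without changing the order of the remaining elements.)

6

Scanning left to right, the best length ending at each element is: 23→1, 0→1, 17→2, 34→3, -2→1, 16→2, 20→3, 20→4, 31→5, 37→6, 31→6, 14→2, 26→5, -3→1, 3→2, 27→6.
So the longest non-decreasing subsequence has length 6, e.g. 0, 17, 20, 20, 31, 37.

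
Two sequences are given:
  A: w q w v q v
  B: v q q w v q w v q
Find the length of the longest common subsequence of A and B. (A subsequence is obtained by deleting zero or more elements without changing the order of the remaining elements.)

Backtracking the LCS table gives one alignment: w (A1,B4) → q (A2,B6) → w (A3,B7) → v (A4,B8) → q (A5,B9).
So the longest common subsequence has length 5.

5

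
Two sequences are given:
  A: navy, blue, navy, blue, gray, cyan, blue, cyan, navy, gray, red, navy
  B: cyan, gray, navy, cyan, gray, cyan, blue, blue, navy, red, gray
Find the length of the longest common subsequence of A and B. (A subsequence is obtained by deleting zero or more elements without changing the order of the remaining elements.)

6

Backtracking the LCS table gives one alignment: navy (A1,B3) → gray (A5,B5) → cyan (A6,B6) → blue (A7,B8) → navy (A9,B9) → gray (A10,B11).
So the longest common subsequence has length 6.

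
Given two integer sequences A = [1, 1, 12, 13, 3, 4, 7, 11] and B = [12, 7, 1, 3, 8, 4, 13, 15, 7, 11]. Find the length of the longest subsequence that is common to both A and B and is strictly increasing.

5

A longest common strictly increasing subsequence is 1, 3, 4, 7, 11 (length 5); it appears in order in both A and B, and no longer such subsequence exists.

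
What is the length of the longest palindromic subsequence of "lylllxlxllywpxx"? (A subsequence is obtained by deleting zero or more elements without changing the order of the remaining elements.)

One longest palindromic subsequence is yllxlxlly (positions 2,3,4,6,7,8,9,10,11); it reads the same forward and backward, and the interval DP gives dp[1][15] = 9.

9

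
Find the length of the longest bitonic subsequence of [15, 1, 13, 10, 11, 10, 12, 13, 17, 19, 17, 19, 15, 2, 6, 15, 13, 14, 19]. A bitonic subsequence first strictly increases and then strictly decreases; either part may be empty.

10

One longest bitonic subsequence is 1, 10, 11, 12, 13, 17, 19, 17, 15, 14 (positions 2,4,5,7,8,9,10,11,16,18): it rises to 19 then falls. Length 10 is optimal.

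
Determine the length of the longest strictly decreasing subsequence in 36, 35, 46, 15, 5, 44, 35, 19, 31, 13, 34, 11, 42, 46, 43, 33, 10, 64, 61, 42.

Scanning left to right, the best length ending at each element is: 36→1, 35→2, 46→1, 15→3, 5→4, 44→2, 35→3, 19→4, 31→4, 13→5, 34→4, 11→6, 42→3, 46→1, 43→3, 33→5, 10→7, 64→1, 61→2, 42→4.
So the longest decreasing subsequence has length 7, e.g. 46, 44, 35, 19, 13, 11, 10.

7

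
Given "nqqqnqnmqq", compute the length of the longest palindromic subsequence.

Using dp[i][j] = 2 + dp[i+1][j−1] if the ends match, else max(dp[i+1][j], dp[i][j−1]):
dp[1][10] = 7. A witness is qqnqnqq at positions 2,3,5,6,7,9,10.

7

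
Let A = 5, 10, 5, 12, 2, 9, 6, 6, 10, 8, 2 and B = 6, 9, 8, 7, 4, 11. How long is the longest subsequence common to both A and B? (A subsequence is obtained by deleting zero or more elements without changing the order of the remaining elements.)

A longest common subsequence is 9, 8 (length 2); the LCS DP confirms no longer common subsequence exists.

2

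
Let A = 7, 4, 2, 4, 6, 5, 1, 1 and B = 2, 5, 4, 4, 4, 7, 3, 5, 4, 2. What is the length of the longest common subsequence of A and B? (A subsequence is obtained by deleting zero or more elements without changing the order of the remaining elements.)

3

Backtracking the LCS table gives one alignment: 7 (A1,B6) → 4 (A2,B9) → 2 (A3,B10).
So the longest common subsequence has length 3.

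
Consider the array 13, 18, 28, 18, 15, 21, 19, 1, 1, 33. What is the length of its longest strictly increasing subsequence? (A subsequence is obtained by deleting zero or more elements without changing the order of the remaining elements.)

4

Let dp[i] be the longest increasing subsequence ending at position i. Then dp = [1, 2, 3, 2, 2, 3, 3, 1, 1, 4].
The maximum is 4; one witness is 13, 18, 28, 33 at positions 1,2,3,10.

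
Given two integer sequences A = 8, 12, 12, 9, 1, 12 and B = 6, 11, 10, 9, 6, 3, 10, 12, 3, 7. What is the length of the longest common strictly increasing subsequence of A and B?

A longest common strictly increasing subsequence is 9, 12 (length 2); it appears in order in both A and B, and no longer such subsequence exists.

2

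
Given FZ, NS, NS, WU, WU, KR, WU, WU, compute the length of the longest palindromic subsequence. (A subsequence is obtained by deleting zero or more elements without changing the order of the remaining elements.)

Using dp[i][j] = 2 + dp[i+1][j−1] if the ends match, else max(dp[i+1][j], dp[i][j−1]):
dp[1][8] = 5. A witness is WU WU KR WU WU at positions 4,5,6,7,8.

5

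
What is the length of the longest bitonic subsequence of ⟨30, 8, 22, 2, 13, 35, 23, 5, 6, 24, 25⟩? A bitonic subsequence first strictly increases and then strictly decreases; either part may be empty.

One longest bitonic subsequence is 8, 22, 35, 23, 6 (positions 2,3,6,7,9): it rises to 35 then falls. Length 5 is optimal.

5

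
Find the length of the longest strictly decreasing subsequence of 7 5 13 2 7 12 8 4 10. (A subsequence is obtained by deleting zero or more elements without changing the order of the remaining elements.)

Scanning left to right, the best length ending at each element is: 7→1, 5→2, 13→1, 2→3, 7→2, 12→2, 8→3, 4→4, 10→3.
So the longest decreasing subsequence has length 4, e.g. 13, 12, 8, 4.

4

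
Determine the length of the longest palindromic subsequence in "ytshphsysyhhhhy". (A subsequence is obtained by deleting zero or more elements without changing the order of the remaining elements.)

9

Using dp[i][j] = 2 + dp[i+1][j−1] if the ends match, else max(dp[i+1][j], dp[i][j−1]):
dp[1][15] = 9. A witness is yhhysyhhy at positions 1,4,6,8,9,10,13,14,15.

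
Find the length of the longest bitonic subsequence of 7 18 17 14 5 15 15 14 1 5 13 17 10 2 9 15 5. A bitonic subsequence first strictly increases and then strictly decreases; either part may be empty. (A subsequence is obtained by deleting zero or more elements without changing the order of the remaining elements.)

One longest bitonic subsequence is 7, 18, 17, 15, 14, 13, 10, 9, 5 (positions 1,2,3,7,8,11,13,15,17): it rises to 18 then falls. Length 9 is optimal.

9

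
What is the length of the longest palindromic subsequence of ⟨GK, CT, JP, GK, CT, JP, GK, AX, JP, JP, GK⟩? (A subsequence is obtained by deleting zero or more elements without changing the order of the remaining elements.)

Using dp[i][j] = 2 + dp[i+1][j−1] if the ends match, else max(dp[i+1][j], dp[i][j−1]):
dp[1][11] = 7. A witness is GK JP JP AX JP JP GK at positions 1,3,6,8,9,10,11.

7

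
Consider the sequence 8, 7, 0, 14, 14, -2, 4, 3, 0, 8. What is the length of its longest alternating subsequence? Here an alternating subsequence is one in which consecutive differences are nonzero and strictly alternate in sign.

7

A longest alternating subsequence is 8, 7, 14, -2, 4, 3, 8 (positions 1,2,4,6,7,8,10); its 6 consecutive differences strictly alternate in sign, and length 7 is optimal.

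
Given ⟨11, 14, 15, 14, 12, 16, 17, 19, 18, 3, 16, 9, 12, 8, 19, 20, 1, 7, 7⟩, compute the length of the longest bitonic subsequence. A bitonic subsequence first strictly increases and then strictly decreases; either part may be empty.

11

Let inc[i] be the LIS ending at i and dec[i] the longest strictly decreasing subsequence starting at i. inc = [1, 2, 3, 2, 2, 4, 5, 6, 6, 1, 4, 2, 3, 2, 7, 8, 1, 2, 2], dec = [4, 5, 6, 5, 4, 4, 5, 6, 5, 2, 4, 3, 3, 2, 2, 2, 1, 1, 1].
max_i inc[i]+dec[i]−1 = 11, with one witness 11, 14, 15, 16, 17, 19, 18, 16, 12, 8, 7.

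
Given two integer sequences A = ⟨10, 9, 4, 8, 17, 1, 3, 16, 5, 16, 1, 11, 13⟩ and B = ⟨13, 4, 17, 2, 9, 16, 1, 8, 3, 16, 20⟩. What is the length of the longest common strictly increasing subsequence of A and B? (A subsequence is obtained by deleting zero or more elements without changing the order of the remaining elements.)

For each value that appears in both, track the longest common increasing run ending there.
The best achievable length is 3; one witness is 4, 8, 16 (A-positions 3,4,8, B-positions 2,8,10).

3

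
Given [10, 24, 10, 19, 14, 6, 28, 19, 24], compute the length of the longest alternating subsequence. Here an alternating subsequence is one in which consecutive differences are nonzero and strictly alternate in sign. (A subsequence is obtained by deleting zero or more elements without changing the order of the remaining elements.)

Track the best alternating length ending on an up-step vs a down-step at each position: up/down = 1/1, 2/1, 1/3, 4/3, 4/5, 1/5, 6/1, 6/7, 8/7.
The maximum over both is 8; one such subsequence is 10, 24, 10, 19, 14, 28, 19, 24.

8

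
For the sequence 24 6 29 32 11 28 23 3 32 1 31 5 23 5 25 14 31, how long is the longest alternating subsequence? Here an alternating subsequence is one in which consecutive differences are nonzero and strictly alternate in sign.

15

Track the best alternating length ending on an up-step vs a down-step at each position: up/down = 1/1, 1/2, 3/1, 3/1, 3/4, 5/4, 5/6, 1/6, 7/1, 1/8, 9/8, 9/10, 11/10, 9/12, 13/10, 13/14, 15/8.
The maximum over both is 15; one such subsequence is 24, 6, 29, 11, 28, 23, 32, 1, 31, 5, 23, 5, 25, 14, 31.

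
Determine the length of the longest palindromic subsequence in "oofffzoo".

One longest palindromic subsequence is oofffoo (positions 1,2,3,4,5,7,8); it reads the same forward and backward, and the interval DP gives dp[1][8] = 7.

7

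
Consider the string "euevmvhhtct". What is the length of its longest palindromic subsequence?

Using dp[i][j] = 2 + dp[i+1][j−1] if the ends match, else max(dp[i+1][j], dp[i][j−1]):
dp[1][11] = 3. A witness is tct at positions 9,10,11.

3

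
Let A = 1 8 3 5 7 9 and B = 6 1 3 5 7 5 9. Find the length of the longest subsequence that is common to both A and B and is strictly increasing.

A longest common strictly increasing subsequence is 1, 3, 5, 7, 9 (length 5); it appears in order in both A and B, and no longer such subsequence exists.

5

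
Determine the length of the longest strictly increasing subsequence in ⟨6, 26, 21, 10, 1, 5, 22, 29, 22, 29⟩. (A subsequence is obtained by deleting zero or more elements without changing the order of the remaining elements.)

One longest increasing subsequence is 6, 21, 22, 29 (positions 1,3,7,8), of length 4; no longer one exists.

4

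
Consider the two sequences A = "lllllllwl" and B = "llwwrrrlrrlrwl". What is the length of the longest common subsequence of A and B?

6

Backtracking the LCS table gives one alignment: l (A1,B1) → l (A2,B2) → l (A3,B8) → l (A4,B11) → w (A8,B13) → l (A9,B14).
So the longest common subsequence has length 6.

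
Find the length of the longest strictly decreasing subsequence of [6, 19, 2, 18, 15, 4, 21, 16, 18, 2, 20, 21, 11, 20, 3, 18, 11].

Scanning left to right, the best length ending at each element is: 6→1, 19→1, 2→2, 18→2, 15→3, 4→4, 21→1, 16→3, 18→2, 2→5, 20→2, 21→1, 11→4, 20→2, 3→5, 18→3, 11→4.
So the longest decreasing subsequence has length 5, e.g. 19, 18, 15, 4, 2.

5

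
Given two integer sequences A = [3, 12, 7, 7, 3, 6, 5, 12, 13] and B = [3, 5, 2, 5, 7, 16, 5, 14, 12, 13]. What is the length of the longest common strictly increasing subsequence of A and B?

4

A longest common strictly increasing subsequence is 3, 5, 12, 13 (length 4); it appears in order in both A and B, and no longer such subsequence exists.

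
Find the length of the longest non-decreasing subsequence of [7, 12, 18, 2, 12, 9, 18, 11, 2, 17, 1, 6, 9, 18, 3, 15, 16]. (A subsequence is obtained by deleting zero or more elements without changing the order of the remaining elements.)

One longest non-decreasing subsequence is 2, 2, 6, 9, 15, 16 (positions 4,9,12,13,16,17), of length 6; no longer one exists.

6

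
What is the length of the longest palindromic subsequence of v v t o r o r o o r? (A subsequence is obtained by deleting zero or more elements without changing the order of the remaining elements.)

5

One longest palindromic subsequence is rooor (positions 5,6,8,9,10); it reads the same forward and backward, and the interval DP gives dp[1][10] = 5.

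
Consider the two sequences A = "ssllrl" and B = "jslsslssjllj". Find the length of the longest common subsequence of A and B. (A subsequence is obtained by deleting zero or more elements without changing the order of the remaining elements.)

5

Backtracking the LCS table gives one alignment: s (A1,B4) → s (A2,B5) → l (A3,B6) → l (A4,B10) → l (A6,B11).
So the longest common subsequence has length 5.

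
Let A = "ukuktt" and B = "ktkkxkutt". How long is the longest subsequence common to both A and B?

4

Backtracking the LCS table gives one alignment: k (A2,B6) → u (A3,B7) → t (A5,B8) → t (A6,B9).
So the longest common subsequence has length 4.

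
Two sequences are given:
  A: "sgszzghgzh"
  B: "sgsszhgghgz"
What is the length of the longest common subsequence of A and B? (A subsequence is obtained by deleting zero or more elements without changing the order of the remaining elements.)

A longest common subsequence is sgszghgz (length 8); the LCS DP confirms no longer common subsequence exists.

8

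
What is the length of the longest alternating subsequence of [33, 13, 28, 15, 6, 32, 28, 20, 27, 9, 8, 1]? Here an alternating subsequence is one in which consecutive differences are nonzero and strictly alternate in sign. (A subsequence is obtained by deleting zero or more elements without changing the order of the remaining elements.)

8

A longest alternating subsequence is 33, 13, 28, 15, 32, 20, 27, 9 (positions 1,2,3,4,6,8,9,10); its 7 consecutive differences strictly alternate in sign, and length 8 is optimal.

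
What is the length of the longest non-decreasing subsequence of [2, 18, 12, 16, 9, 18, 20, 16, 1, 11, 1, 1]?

5

Scanning left to right, the best length ending at each element is: 2→1, 18→2, 12→2, 16→3, 9→2, 18→4, 20→5, 16→4, 1→1, 11→3, 1→2, 1→3.
So the longest non-decreasing subsequence has length 5, e.g. 2, 12, 16, 18, 20.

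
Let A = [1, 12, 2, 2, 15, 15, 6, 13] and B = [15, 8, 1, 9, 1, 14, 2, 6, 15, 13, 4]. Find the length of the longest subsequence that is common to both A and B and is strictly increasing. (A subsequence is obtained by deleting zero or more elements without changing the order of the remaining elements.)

For each value that appears in both, track the longest common increasing run ending there.
The best achievable length is 4; one witness is 1, 2, 6, 13 (A-positions 1,3,7,8, B-positions 3,7,8,10).

4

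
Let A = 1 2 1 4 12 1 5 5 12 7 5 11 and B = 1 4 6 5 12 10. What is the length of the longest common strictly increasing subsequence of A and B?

A longest common strictly increasing subsequence is 1, 4, 5, 12 (length 4); it appears in order in both A and B, and no longer such subsequence exists.

4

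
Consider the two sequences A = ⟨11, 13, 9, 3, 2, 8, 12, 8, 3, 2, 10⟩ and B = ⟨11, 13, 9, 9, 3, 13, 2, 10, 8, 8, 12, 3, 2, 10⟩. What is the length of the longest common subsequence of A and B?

A longest common subsequence is 11, 13, 9, 3, 2, 8, 12, 3, 2, 10 (length 10); the LCS DP confirms no longer common subsequence exists.

10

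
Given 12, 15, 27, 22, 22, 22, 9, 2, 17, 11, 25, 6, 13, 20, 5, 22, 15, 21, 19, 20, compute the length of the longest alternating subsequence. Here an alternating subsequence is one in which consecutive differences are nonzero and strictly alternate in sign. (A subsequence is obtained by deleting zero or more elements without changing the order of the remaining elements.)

A longest alternating subsequence is 12, 15, 9, 17, 11, 25, 6, 13, 5, 22, 15, 21, 19, 20 (positions 1,2,7,9,10,11,12,13,15,16,17,18,19,20); its 13 consecutive differences strictly alternate in sign, and length 14 is optimal.

14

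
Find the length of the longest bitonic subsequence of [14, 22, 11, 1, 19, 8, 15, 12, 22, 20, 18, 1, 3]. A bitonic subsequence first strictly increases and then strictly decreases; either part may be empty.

7

Let inc[i] be the LIS ending at i and dec[i] the longest strictly decreasing subsequence starting at i. inc = [1, 2, 1, 1, 2, 2, 3, 3, 4, 4, 4, 1, 2], dec = [4, 5, 3, 1, 4, 2, 3, 2, 4, 3, 2, 1, 1].
max_i inc[i]+dec[i]−1 = 7, with one witness 1, 8, 15, 22, 20, 18, 3.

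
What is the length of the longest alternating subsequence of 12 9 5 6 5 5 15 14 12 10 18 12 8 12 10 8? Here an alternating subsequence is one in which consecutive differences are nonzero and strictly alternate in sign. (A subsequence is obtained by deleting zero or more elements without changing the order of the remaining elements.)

10

Track the best alternating length ending on an up-step vs a down-step at each position: up/down = 1/1, 1/2, 1/2, 3/2, 1/4, 1/4, 5/1, 5/6, 5/6, 5/6, 7/1, 7/8, 5/8, 9/8, 9/10, 5/10.
The maximum over both is 10; one such subsequence is 12, 5, 6, 5, 15, 14, 18, 8, 12, 10.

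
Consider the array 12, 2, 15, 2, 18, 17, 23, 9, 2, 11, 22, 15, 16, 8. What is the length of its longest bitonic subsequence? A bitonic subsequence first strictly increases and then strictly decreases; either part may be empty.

7

Let inc[i] be the LIS ending at i and dec[i] the longest strictly decreasing subsequence starting at i. inc = [1, 1, 2, 1, 3, 3, 4, 2, 1, 3, 4, 4, 5, 2], dec = [3, 1, 3, 1, 4, 3, 4, 2, 1, 2, 3, 2, 2, 1].
max_i inc[i]+dec[i]−1 = 7, with one witness 12, 15, 18, 23, 22, 16, 8.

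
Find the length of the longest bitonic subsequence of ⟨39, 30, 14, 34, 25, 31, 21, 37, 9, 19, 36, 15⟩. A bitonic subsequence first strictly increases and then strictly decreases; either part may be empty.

One longest bitonic subsequence is 39, 34, 31, 21, 19, 15 (positions 1,4,6,7,10,12): it rises to 39 then falls. Length 6 is optimal.

6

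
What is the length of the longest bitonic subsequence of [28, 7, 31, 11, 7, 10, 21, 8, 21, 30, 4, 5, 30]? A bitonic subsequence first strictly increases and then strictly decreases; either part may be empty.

One longest bitonic subsequence is 28, 31, 11, 10, 8, 5 (positions 1,3,4,6,8,12): it rises to 31 then falls. Length 6 is optimal.

6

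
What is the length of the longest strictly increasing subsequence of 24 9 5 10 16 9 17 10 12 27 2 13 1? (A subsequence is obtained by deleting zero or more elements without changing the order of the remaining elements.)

Let dp[i] be the longest increasing subsequence ending at position i. Then dp = [1, 1, 1, 2, 3, 2, 4, 3, 4, 5, 1, 5, 1].
The maximum is 5; one witness is 9, 10, 16, 17, 27 at positions 2,4,5,7,10.

5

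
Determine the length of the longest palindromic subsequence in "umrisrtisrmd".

Using dp[i][j] = 2 + dp[i+1][j−1] if the ends match, else max(dp[i+1][j], dp[i][j−1]):
dp[1][12] = 7. A witness is mrsisrm at positions 2,3,5,8,9,10,11.

7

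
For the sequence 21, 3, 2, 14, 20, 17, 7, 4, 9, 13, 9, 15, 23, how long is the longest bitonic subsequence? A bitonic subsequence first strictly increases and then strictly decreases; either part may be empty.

Let inc[i] be the LIS ending at i and dec[i] the longest strictly decreasing subsequence starting at i. inc = [1, 1, 1, 2, 3, 3, 2, 2, 3, 4, 3, 5, 6], dec = [5, 2, 1, 3, 4, 3, 2, 1, 1, 2, 1, 1, 1].
max_i inc[i]+dec[i]−1 = 6, with one witness 3, 14, 20, 17, 13, 9.

6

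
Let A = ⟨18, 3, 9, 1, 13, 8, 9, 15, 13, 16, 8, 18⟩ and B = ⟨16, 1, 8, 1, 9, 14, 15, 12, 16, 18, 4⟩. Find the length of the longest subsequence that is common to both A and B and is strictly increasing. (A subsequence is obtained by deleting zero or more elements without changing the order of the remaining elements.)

6

For each value that appears in both, track the longest common increasing run ending there.
The best achievable length is 6; one witness is 1, 8, 9, 15, 16, 18 (A-positions 4,6,7,8,10,12, B-positions 2,3,5,7,9,10).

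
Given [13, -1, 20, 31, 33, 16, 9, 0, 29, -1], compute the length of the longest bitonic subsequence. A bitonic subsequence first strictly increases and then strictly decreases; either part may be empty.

8

Let inc[i] be the LIS ending at i and dec[i] the longest strictly decreasing subsequence starting at i. inc = [1, 1, 2, 3, 4, 2, 2, 2, 3, 1], dec = [4, 1, 5, 5, 5, 4, 3, 2, 2, 1].
max_i inc[i]+dec[i]−1 = 8, with one witness 13, 20, 31, 33, 16, 9, 0, -1.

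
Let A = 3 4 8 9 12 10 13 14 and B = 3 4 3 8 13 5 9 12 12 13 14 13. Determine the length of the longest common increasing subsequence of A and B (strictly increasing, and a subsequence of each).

For each value that appears in both, track the longest common increasing run ending there.
The best achievable length is 7; one witness is 3, 4, 8, 9, 12, 13, 14 (A-positions 1,2,3,4,5,7,8, B-positions 1,2,4,7,8,10,11).

7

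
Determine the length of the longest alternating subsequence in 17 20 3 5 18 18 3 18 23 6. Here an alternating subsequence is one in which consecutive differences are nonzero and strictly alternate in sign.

7

Track the best alternating length ending on an up-step vs a down-step at each position: up/down = 1/1, 2/1, 1/3, 4/3, 4/3, 4/3, 1/5, 6/3, 6/1, 6/7.
The maximum over both is 7; one such subsequence is 17, 20, 3, 5, 3, 18, 6.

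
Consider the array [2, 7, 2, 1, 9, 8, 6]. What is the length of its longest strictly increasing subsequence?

3

Let dp[i] be the longest increasing subsequence ending at position i. Then dp = [1, 2, 1, 1, 3, 3, 2].
The maximum is 3; one witness is 2, 7, 9 at positions 1,2,5.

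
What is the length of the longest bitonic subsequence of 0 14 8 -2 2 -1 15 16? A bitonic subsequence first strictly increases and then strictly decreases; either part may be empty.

Let inc[i] be the LIS ending at i and dec[i] the longest strictly decreasing subsequence starting at i. inc = [1, 2, 2, 1, 2, 2, 3, 4], dec = [2, 4, 3, 1, 2, 1, 1, 1].
max_i inc[i]+dec[i]−1 = 5, with one witness 0, 14, 8, 2, -1.

5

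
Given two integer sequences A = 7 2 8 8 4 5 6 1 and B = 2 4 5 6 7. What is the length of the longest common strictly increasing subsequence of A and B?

For each value that appears in both, track the longest common increasing run ending there.
The best achievable length is 4; one witness is 2, 4, 5, 6 (A-positions 2,5,6,7, B-positions 1,2,3,4).

4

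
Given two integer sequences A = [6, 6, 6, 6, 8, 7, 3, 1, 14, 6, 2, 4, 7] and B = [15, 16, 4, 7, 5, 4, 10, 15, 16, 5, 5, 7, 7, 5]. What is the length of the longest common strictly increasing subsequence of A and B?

2

For each value that appears in both, track the longest common increasing run ending there.
The best achievable length is 2; one witness is 4, 7 (A-positions 12,13, B-positions 3,4).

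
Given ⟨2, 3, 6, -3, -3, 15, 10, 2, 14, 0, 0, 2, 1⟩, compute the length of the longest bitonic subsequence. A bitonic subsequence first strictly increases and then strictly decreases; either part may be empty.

Let inc[i] be the LIS ending at i and dec[i] the longest strictly decreasing subsequence starting at i. inc = [1, 2, 3, 1, 1, 4, 4, 2, 5, 2, 2, 3, 3], dec = [2, 3, 3, 1, 1, 4, 3, 2, 3, 1, 1, 2, 1].
max_i inc[i]+dec[i]−1 = 7, with one witness 2, 3, 6, 15, 14, 2, 1.

7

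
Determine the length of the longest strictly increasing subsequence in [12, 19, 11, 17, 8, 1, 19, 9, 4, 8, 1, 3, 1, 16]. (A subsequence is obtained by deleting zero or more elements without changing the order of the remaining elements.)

Scanning left to right, the best length ending at each element is: 12→1, 19→2, 11→1, 17→2, 8→1, 1→1, 19→3, 9→2, 4→2, 8→3, 1→1, 3→2, 1→1, 16→4.
So the longest increasing subsequence has length 4, e.g. 1, 4, 8, 16.

4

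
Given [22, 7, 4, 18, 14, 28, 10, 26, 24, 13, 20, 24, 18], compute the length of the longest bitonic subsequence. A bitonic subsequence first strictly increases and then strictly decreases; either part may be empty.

One longest bitonic subsequence is 7, 18, 28, 26, 24, 20, 18 (positions 2,4,6,8,9,11,13): it rises to 28 then falls. Length 7 is optimal.

7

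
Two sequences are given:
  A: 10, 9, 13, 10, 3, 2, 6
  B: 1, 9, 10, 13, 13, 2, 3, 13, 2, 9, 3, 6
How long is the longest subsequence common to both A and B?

Backtracking the LCS table gives one alignment: 10 (A1,B3) → 13 (A3,B5) → 3 (A5,B7) → 2 (A6,B9) → 6 (A7,B12).
So the longest common subsequence has length 5.

5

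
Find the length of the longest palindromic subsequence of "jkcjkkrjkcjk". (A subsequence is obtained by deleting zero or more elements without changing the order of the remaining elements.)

8

Using dp[i][j] = 2 + dp[i+1][j−1] if the ends match, else max(dp[i+1][j], dp[i][j−1]):
dp[1][12] = 8. A witness is kcjkkjck at positions 2,3,4,5,6,8,10,12.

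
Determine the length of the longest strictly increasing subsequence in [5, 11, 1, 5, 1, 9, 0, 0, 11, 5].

Let dp[i] be the longest increasing subsequence ending at position i. Then dp = [1, 2, 1, 2, 1, 3, 1, 1, 4, 2].
The maximum is 4; one witness is 1, 5, 9, 11 at positions 3,4,6,9.

4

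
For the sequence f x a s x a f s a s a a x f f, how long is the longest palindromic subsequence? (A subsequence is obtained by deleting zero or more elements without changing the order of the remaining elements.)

11

One longest palindromic subsequence is fxaasasaaxf (positions 1,2,3,6,8,9,10,11,12,13,15); it reads the same forward and backward, and the interval DP gives dp[1][15] = 11.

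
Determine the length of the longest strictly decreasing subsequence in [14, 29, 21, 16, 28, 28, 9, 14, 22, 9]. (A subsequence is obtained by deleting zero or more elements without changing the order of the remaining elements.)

5

One longest decreasing subsequence is 29, 21, 16, 14, 9 (positions 2,3,4,8,10), of length 5; no longer one exists.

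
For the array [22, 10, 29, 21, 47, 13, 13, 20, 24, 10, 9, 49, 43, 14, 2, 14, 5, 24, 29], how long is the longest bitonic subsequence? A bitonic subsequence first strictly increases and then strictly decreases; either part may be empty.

8

One longest bitonic subsequence is 10, 13, 20, 24, 49, 43, 14, 5 (positions 2,6,8,9,12,13,16,17): it rises to 49 then falls. Length 8 is optimal.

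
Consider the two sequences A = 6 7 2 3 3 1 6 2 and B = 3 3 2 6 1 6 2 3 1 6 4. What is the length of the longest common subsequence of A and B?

A longest common subsequence is 6, 2, 3, 1, 6 (length 5); the LCS DP confirms no longer common subsequence exists.

5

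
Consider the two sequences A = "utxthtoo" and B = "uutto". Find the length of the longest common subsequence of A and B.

4

A longest common subsequence is utto (length 4); the LCS DP confirms no longer common subsequence exists.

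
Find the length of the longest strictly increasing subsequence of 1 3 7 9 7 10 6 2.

Scanning left to right, the best length ending at each element is: 1→1, 3→2, 7→3, 9→4, 7→3, 10→5, 6→3, 2→2.
So the longest increasing subsequence has length 5, e.g. 1, 3, 7, 9, 10.

5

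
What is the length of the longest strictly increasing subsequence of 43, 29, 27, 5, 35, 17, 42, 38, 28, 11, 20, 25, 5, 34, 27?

Let dp[i] be the longest increasing subsequence ending at position i. Then dp = [1, 1, 1, 1, 2, 2, 3, 3, 3, 2, 3, 4, 1, 5, 5].
The maximum is 5; one witness is 5, 17, 20, 25, 34 at positions 4,6,11,12,14.

5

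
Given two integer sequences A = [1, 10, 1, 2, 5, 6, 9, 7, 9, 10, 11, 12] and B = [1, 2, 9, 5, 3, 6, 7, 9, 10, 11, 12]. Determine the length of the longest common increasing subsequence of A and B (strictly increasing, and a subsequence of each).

For each value that appears in both, track the longest common increasing run ending there.
The best achievable length is 9; one witness is 1, 2, 5, 6, 7, 9, 10, 11, 12 (A-positions 1,4,5,6,8,9,10,11,12, B-positions 1,2,4,6,7,8,9,10,11).

9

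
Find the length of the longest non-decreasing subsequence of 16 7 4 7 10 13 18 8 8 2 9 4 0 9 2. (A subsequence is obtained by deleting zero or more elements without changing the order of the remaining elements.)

Scanning left to right, the best length ending at each element is: 16→1, 7→1, 4→1, 7→2, 10→3, 13→4, 18→5, 8→3, 8→4, 2→1, 9→5, 4→2, 0→1, 9→6, 2→2.
So the longest non-decreasing subsequence has length 6, e.g. 7, 7, 8, 8, 9, 9.

6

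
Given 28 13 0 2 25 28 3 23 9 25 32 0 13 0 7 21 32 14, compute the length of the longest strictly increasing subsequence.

Let dp[i] be the longest increasing subsequence ending at position i. Then dp = [1, 1, 1, 2, 3, 4, 3, 4, 4, 5, 6, 1, 5, 1, 4, 6, 7, 6].
The maximum is 7; one witness is 0, 2, 3, 9, 13, 21, 32 at positions 3,4,7,9,13,16,17.

7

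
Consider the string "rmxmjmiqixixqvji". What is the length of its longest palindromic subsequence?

7

One longest palindromic subsequence is iqxixqi (positions 7,8,10,11,12,13,16); it reads the same forward and backward, and the interval DP gives dp[1][16] = 7.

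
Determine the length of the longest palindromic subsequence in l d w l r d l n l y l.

5

One longest palindromic subsequence is llnll (positions 1,7,8,9,11); it reads the same forward and backward, and the interval DP gives dp[1][11] = 5.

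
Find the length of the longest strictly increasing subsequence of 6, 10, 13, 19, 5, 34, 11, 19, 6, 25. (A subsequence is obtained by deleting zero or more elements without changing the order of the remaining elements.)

Scanning left to right, the best length ending at each element is: 6→1, 10→2, 13→3, 19→4, 5→1, 34→5, 11→3, 19→4, 6→2, 25→5.
So the longest increasing subsequence has length 5, e.g. 6, 10, 13, 19, 34.

5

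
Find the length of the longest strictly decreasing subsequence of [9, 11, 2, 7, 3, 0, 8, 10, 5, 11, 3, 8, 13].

Let dp[i] be the longest decreasing subsequence ending at position i. Then dp = [1, 1, 2, 2, 3, 4, 2, 2, 3, 1, 4, 3, 1].
The maximum is 4; one witness is 9, 7, 3, 0 at positions 1,4,5,6.

4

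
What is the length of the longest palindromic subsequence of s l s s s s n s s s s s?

11

One longest palindromic subsequence is sssssnsssss (positions 1,3,4,5,6,7,8,9,10,11,12); it reads the same forward and backward, and the interval DP gives dp[1][12] = 11.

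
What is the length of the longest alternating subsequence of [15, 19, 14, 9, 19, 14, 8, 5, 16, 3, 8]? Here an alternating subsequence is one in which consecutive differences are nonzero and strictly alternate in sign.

A longest alternating subsequence is 15, 19, 14, 19, 14, 16, 3, 8 (positions 1,2,3,5,6,9,10,11); its 7 consecutive differences strictly alternate in sign, and length 8 is optimal.

8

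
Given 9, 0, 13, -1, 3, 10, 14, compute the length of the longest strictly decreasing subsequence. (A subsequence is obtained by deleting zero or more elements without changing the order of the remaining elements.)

3

Let dp[i] be the longest decreasing subsequence ending at position i. Then dp = [1, 2, 1, 3, 2, 2, 1].
The maximum is 3; one witness is 9, 0, -1 at positions 1,2,4.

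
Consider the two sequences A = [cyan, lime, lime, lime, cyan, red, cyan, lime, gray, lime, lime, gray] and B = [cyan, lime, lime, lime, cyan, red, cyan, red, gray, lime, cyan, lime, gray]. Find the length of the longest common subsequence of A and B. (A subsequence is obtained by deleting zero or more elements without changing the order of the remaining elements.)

11

A longest common subsequence is cyan, lime, lime, lime, cyan, red, cyan, gray, lime, lime, gray (length 11); the LCS DP confirms no longer common subsequence exists.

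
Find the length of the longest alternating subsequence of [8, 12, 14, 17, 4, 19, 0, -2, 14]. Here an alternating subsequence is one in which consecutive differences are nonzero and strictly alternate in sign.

Track the best alternating length ending on an up-step vs a down-step at each position: up/down = 1/1, 2/1, 2/1, 2/1, 1/3, 4/1, 1/5, 1/5, 6/5.
The maximum over both is 6; one such subsequence is 8, 12, 4, 19, 0, 14.

6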